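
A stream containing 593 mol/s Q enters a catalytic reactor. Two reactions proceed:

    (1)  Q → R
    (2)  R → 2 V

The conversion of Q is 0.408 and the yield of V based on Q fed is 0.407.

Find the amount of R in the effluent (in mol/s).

Conversion of Q: Q consumed = 1ξ₁ = 0.408 × 593 → ξ₁ = 241.9 mol/s.
Yield of V: 2ξ₂ / 593 = 0.407 → ξ₂ = 120.7 mol/s.
Outlet amounts (n = n₀ + Σ ν·ξ):
  Q: 593 − 1(241.9) = 351.1
  R: 0 + 1(241.9) − 1(120.7) = 121.3
  V: 0 + 2(120.7) = 241.4

121 mol/s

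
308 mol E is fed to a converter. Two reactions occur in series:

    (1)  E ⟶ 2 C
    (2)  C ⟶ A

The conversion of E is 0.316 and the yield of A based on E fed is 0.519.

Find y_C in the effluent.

0.0859

Conversion of E: E consumed = 1ξ₁ = 0.316 × 308 → ξ₁ = 97.33 mol.
Yield of A: 1ξ₂ / 308 = 0.519 → ξ₂ = 159.9 mol.
Outlet amounts (n = n₀ + Σ ν·ξ):
  E: 308 − 1(97.33) = 210.7
  C: 0 + 2(97.33) − 1(159.9) = 34.8
  A: 0 + 1(159.9) = 159.9
Total out = 405.3 mol; y_C = 34.8 / 405.3 = 0.08587.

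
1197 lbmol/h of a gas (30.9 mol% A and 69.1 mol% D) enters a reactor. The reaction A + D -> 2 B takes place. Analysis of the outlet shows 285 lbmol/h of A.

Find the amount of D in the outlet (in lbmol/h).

742 lbmol/h

For A: n = n₀ − 1ξ → 285 = 369.9 − 1ξ, giving ξ = 84.87 lbmol/h.
Outlet amounts (n = n₀ + ν ξ):
  A: 369.9 − 1(84.87) = 285
  D: 827.1 − 1(84.87) = 742.3
  B: 0 + 2(84.87) = 169.7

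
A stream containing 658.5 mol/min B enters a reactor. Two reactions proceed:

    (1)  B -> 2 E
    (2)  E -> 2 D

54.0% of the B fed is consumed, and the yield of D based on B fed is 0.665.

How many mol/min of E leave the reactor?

Conversion of B: B consumed = 1ξ₁ = 0.54 × 658.5 → ξ₁ = 355.6 mol/min.
Yield of D: 2ξ₂ / 658.5 = 0.665 → ξ₂ = 219 mol/min.
Outlet amounts (n = n₀ + Σ ν·ξ):
  B: 658.5 − 1(355.6) = 302.9
  E: 0 + 2(355.6) − 1(219) = 492.2
  D: 0 + 2(219) = 437.9

492 mol/min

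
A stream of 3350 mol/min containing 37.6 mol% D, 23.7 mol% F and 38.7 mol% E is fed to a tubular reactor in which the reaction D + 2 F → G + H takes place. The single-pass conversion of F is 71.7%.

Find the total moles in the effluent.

F reacted = 0.717 × 794 = 569.3 mol/min; ν_F = −2, so ξ = 569.3/2 = 284.6 mol/min.
Outlet amounts (n = n₀ + ν ξ):
  D: 1260 − 1(284.6) = 975
  F: 794 − 2(284.6) = 224.7
  G: 0 + 1(284.6) = 284.6
  H: 0 + 1(284.6) = 284.6
  E: 1296 (inert)
Total out = 975 + 224.7 + 284.6 + 284.6 + 1296 = 3065 mol/min.

3070 mol/min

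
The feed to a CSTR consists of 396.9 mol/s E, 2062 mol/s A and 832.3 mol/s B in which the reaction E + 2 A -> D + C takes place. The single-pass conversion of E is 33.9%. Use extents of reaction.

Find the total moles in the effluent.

E reacted = 0.339 × 396.9 = 134.5 mol/s; ν_E = −1, so ξ = 134.5/1 = 134.5 mol/s.
Outlet amounts (n = n₀ + ν ξ):
  E: 396.9 − 1(134.5) = 262.4
  A: 2062 − 2(134.5) = 1793
  D: 0 + 1(134.5) = 134.5
  C: 0 + 1(134.5) = 134.5
  B: 832.3 (inert)
Total out = 262.4 + 1793 + 134.5 + 134.5 + 832.3 = 3157 mol/s.

3160 mol/s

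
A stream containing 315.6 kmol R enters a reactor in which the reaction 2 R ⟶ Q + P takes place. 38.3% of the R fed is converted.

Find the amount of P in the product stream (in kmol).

R reacted = 0.383 × 315.6 = 120.9 kmol; ν_R = −2, so ξ = 120.9/2 = 60.44 kmol.
Outlet amounts (n = n₀ + ν ξ):
  R: 315.6 − 2(60.44) = 194.7
  Q: 0 + 1(60.44) = 60.44
  P: 0 + 1(60.44) = 60.44

60.4 kmol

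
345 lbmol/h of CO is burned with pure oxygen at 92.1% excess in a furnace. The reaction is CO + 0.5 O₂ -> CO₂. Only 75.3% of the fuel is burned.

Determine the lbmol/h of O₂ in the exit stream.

201 lbmol/h

Stoichiometric O₂ = 0.5 × 345 = 172.5 lbmol/h; O₂ fed = 172.5 × 1.921 = 331.4 lbmol/h.
Fuel reacted = 0.753 × 345 → ξ = 259.8 lbmol/h.
Outlet (n = n₀ + ν ξ):
  CO: 345 − 1(259.8) = 85.21
  O₂: 331.4 − 0.5(259.8) = 201.5
  CO₂: 0 + 1(259.8) = 259.8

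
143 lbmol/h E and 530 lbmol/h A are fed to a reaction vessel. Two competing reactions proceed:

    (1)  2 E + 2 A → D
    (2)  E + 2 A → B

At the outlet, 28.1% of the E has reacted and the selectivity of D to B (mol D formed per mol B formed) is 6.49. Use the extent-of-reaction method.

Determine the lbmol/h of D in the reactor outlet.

Conversion of E: E consumed = 0.281 × 143 = 40.18 lbmol/h = 2ξ₁ + 1ξ₂.
Selectivity: 1ξ₁ / (1ξ₂) = 6.49 → ξ₁ = 6.49 ξ₂.
Substitute: (2·6.49 + 1) ξ₂ = 40.18 → ξ₂ = 2.874 lbmol/h, ξ₁ = 18.65 lbmol/h.
Outlet amounts (n = n₀ + Σ ν·ξ):
  E: 143 − 2(18.65) − 1(2.874) = 102.8
  A: 530 − 2(18.65) − 2(2.874) = 486.9
  D: 0 + 1(18.65) = 18.65
  B: 0 + 1(2.874) = 2.874

18.7 lbmol/h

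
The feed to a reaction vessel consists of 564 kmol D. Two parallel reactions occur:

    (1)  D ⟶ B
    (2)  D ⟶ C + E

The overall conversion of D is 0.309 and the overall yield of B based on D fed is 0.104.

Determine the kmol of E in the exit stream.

Yield of B: 1ξ₁ / 564 = 0.104 → ξ₁ = 58.66 kmol.
Conversion of D: 1ξ₁ + 1ξ₂ = 0.309 × 564 = 174.3 → ξ₂ = 115.6 kmol.
Outlet amounts (n = n₀ + Σ ν·ξ):
  D: 564 − 1(58.66) − 1(115.6) = 389.7
  B: 0 + 1(58.66) = 58.66
  C: 0 + 1(115.6) = 115.6
  E: 0 + 1(115.6) = 115.6

116 kmol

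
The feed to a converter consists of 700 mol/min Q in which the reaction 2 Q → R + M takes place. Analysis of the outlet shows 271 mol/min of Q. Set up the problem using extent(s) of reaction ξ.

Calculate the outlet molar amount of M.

For Q: n = n₀ − 2ξ → 271 = 700 − 2ξ, giving ξ = 214.5 mol/min.
Outlet amounts (n = n₀ + ν ξ):
  Q: 700 − 2(214.5) = 271
  R: 0 + 1(214.5) = 214.5
  M: 0 + 1(214.5) = 214.5

214 mol/min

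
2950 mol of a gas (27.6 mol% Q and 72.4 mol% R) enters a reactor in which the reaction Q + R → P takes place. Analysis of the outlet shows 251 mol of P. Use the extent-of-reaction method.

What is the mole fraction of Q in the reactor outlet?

For P: n = n₀ + 1ξ → 251 = 0 + 1ξ, giving ξ = 251 mol.
Outlet amounts (n = n₀ + ν ξ):
  Q: 814.2 − 1(251) = 563.2
  R: 2136 − 1(251) = 1885
  P: 0 + 1(251) = 251
Total out = 2699 mol; y_Q = 563.2 / 2699 = 0.2087.

0.209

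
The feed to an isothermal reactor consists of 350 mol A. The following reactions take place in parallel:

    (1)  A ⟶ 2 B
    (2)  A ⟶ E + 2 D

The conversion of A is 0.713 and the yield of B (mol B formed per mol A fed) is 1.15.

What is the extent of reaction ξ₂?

ξ₂ = 48.3 mol

Yield of B: 2ξ₁ / 350 = 1.15 → ξ₁ = 201.2 mol.
Conversion of A: 1ξ₁ + 1ξ₂ = 0.713 × 350 = 249.5 → ξ₂ = 48.3 mol.
Outlet amounts (n = n₀ + Σ ν·ξ):
  A: 350 − 1(201.2) − 1(48.3) = 100.5
  B: 0 + 2(201.2) = 402.5
  E: 0 + 1(48.3) = 48.3
  D: 0 + 2(48.3) = 96.6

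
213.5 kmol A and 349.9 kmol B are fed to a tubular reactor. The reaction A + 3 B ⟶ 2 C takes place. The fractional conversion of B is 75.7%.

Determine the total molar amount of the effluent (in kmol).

387 kmol

B reacted = 0.757 × 349.9 = 264.9 kmol; ν_B = −3, so ξ = 264.9/3 = 88.29 kmol.
Outlet amounts (n = n₀ + ν ξ):
  A: 213.5 − 1(88.29) = 125.2
  B: 349.9 − 3(88.29) = 85.03
  C: 0 + 2(88.29) = 176.6
Total out = 125.2 + 85.03 + 176.6 = 386.8 kmol.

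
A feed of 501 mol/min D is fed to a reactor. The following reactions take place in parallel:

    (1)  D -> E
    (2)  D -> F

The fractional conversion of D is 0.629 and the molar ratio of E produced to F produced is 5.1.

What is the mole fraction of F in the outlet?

0.103

Conversion of D: D consumed = 0.629 × 501 = 315.1 mol/min = 1ξ₁ + 1ξ₂.
Selectivity: 1ξ₁ / (1ξ₂) = 5.1 → ξ₁ = 5.1 ξ₂.
Substitute: (1·5.1 + 1) ξ₂ = 315.1 → ξ₂ = 51.66 mol/min, ξ₁ = 263.5 mol/min.
Outlet amounts (n = n₀ + Σ ν·ξ):
  D: 501 − 1(263.5) − 1(51.66) = 185.9
  E: 0 + 1(263.5) = 263.5
  F: 0 + 1(51.66) = 51.66
Total out = 501 mol/min; y_F = 51.66 / 501 = 0.1031.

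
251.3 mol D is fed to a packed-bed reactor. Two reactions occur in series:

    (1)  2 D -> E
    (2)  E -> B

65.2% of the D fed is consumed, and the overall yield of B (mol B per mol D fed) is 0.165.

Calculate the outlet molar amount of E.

40.5 mol

Conversion of D: D consumed = 2ξ₁ = 0.652 × 251.3 → ξ₁ = 81.92 mol.
Yield of B: 1ξ₂ / 251.3 = 0.165 → ξ₂ = 41.46 mol.
Outlet amounts (n = n₀ + Σ ν·ξ):
  D: 251.3 − 2(81.92) = 87.45
  E: 0 + 1(81.92) − 1(41.46) = 40.46
  B: 0 + 1(41.46) = 41.46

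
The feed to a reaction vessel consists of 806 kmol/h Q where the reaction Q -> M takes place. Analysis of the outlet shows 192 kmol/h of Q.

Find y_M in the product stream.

For Q: n = n₀ − 1ξ → 192 = 806 − 1ξ, giving ξ = 614 kmol/h.
Outlet amounts (n = n₀ + ν ξ):
  Q: 806 − 1(614) = 192
  M: 0 + 1(614) = 614
Total out = 806 kmol/h; y_M = 614 / 806 = 0.7618.

0.762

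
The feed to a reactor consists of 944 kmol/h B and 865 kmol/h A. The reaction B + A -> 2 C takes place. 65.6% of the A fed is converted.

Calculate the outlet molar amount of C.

1130 kmol/h

A reacted = 0.656 × 865 = 567.4 kmol/h; ν_A = −1, so ξ = 567.4/1 = 567.4 kmol/h.
Outlet amounts (n = n₀ + ν ξ):
  B: 944 − 1(567.4) = 376.6
  A: 865 − 1(567.4) = 297.6
  C: 0 + 2(567.4) = 1135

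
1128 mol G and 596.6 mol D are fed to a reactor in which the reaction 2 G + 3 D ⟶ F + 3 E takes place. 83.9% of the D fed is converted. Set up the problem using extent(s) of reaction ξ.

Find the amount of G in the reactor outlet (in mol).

794 mol

D reacted = 0.839 × 596.6 = 500.5 mol; ν_D = −3, so ξ = 500.5/3 = 166.8 mol.
Outlet amounts (n = n₀ + ν ξ):
  G: 1128 − 2(166.8) = 794.3
  D: 596.6 − 3(166.8) = 96.05
  F: 0 + 1(166.8) = 166.8
  E: 0 + 3(166.8) = 500.5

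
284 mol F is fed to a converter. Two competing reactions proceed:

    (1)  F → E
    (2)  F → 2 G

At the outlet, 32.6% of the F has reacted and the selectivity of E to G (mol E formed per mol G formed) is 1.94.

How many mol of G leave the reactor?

37.9 mol

Conversion of F: F consumed = 0.326 × 284 = 92.58 mol = 1ξ₁ + 1ξ₂.
Selectivity: 1ξ₁ / (2ξ₂) = 1.94 → ξ₁ = 3.88 ξ₂.
Substitute: (1·3.88 + 1) ξ₂ = 92.58 → ξ₂ = 18.97 mol, ξ₁ = 73.61 mol.
Outlet amounts (n = n₀ + Σ ν·ξ):
  F: 284 − 1(73.61) − 1(18.97) = 191.4
  E: 0 + 1(73.61) = 73.61
  G: 0 + 2(18.97) = 37.94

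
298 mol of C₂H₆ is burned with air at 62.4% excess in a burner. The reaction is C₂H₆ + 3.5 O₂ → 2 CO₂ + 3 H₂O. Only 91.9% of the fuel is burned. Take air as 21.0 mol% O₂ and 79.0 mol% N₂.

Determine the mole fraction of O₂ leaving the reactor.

Stoichiometric O₂ = 3.5 × 298 = 1043 mol; O₂ fed = 1043 × 1.624 = 1694 mol.
N₂ fed = 1694 × 79/21 = 6372 mol.
Fuel reacted = 0.919 × 298 → ξ = 273.9 mol.
Outlet (n = n₀ + ν ξ):
  C₂H₆: 298 − 1(273.9) = 24.14
  O₂: 1694 − 3.5(273.9) = 735.3
  N₂: 6372 (inert)
  CO₂: 0 + 2(273.9) = 547.7
  H₂O: 0 + 3(273.9) = 821.6
Total out = 8501 mol; y_O₂ = 735.3 / 8501 = 0.0865.

0.0865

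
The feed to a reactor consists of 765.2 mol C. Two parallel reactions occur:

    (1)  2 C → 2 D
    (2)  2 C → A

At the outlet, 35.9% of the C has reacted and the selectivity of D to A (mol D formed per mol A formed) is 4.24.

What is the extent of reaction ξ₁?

ξ₁ = 93.3 mol

Conversion of C: C consumed = 0.359 × 765.2 = 274.7 mol = 2ξ₁ + 2ξ₂.
Selectivity: 2ξ₁ / (1ξ₂) = 4.24 → ξ₁ = 2.12 ξ₂.
Substitute: (2·2.12 + 2) ξ₂ = 274.7 → ξ₂ = 44.02 mol, ξ₁ = 93.33 mol.
Outlet amounts (n = n₀ + Σ ν·ξ):
  C: 765.2 − 2(93.33) − 2(44.02) = 490.5
  D: 0 + 2(93.33) = 186.7
  A: 0 + 1(44.02) = 44.02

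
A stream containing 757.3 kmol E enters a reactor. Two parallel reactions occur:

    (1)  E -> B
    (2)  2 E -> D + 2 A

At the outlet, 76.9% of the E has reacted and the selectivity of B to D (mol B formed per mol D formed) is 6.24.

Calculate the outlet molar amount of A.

Conversion of E: E consumed = 0.769 × 757.3 = 582.4 kmol = 1ξ₁ + 2ξ₂.
Selectivity: 1ξ₁ / (1ξ₂) = 6.24 → ξ₁ = 6.24 ξ₂.
Substitute: (1·6.24 + 2) ξ₂ = 582.4 → ξ₂ = 70.68 kmol, ξ₁ = 441 kmol.
Outlet amounts (n = n₀ + Σ ν·ξ):
  E: 757.3 − 1(441) − 2(70.68) = 174.9
  B: 0 + 1(441) = 441
  D: 0 + 1(70.68) = 70.68
  A: 0 + 2(70.68) = 141.4

141 kmol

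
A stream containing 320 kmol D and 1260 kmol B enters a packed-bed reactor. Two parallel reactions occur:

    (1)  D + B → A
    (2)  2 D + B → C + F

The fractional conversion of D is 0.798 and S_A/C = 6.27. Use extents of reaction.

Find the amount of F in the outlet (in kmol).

Conversion of D: D consumed = 0.798 × 320 = 255.4 kmol = 1ξ₁ + 2ξ₂.
Selectivity: 1ξ₁ / (1ξ₂) = 6.27 → ξ₁ = 6.27 ξ₂.
Substitute: (1·6.27 + 2) ξ₂ = 255.4 → ξ₂ = 30.88 kmol, ξ₁ = 193.6 kmol.
Outlet amounts (n = n₀ + Σ ν·ξ):
  D: 320 − 1(193.6) − 2(30.88) = 64.64
  B: 1260 − 1(193.6) − 1(30.88) = 1036
  A: 0 + 1(193.6) = 193.6
  C: 0 + 1(30.88) = 30.88
  F: 0 + 1(30.88) = 30.88

30.9 kmol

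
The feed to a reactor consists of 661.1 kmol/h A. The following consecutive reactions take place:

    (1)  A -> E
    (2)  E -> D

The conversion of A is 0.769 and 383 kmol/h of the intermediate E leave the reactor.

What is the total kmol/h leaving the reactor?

Conversion of A: A consumed = 1ξ₁ = 0.769 × 661.1 → ξ₁ = 508.4 kmol/h.
E balance: n_E = 0 + 1ξ₁ − 1ξ₂ = 383 → ξ₂ = (1·508.4 − 383)/1 = 125.4 kmol/h.
Outlet amounts (n = n₀ + Σ ν·ξ):
  A: 661.1 − 1(508.4) = 152.7
  E: 0 + 1(508.4) − 1(125.4) = 383
  D: 0 + 1(125.4) = 125.4
Total out = 152.7 + 383 + 125.4 = 661.1 kmol/h.

661 kmol/h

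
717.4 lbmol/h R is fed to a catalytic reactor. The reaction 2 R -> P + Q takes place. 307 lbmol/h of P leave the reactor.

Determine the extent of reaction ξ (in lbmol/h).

For P: n = n₀ + 1ξ → 307 = 0 + 1ξ, giving ξ = 307 lbmol/h.
Outlet amounts (n = n₀ + ν ξ):
  R: 717.4 − 2(307) = 103.4
  P: 0 + 1(307) = 307
  Q: 0 + 1(307) = 307

ξ = 307 lbmol/h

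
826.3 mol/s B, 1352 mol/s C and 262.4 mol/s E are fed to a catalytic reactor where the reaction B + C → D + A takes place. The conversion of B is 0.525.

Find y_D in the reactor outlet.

B reacted = 0.525 × 826.3 = 433.8 mol/s; ν_B = −1, so ξ = 433.8/1 = 433.8 mol/s.
Outlet amounts (n = n₀ + ν ξ):
  B: 826.3 − 1(433.8) = 392.5
  C: 1352 − 1(433.8) = 918.2
  D: 0 + 1(433.8) = 433.8
  A: 0 + 1(433.8) = 433.8
  E: 262.4 (inert)
Total out = 2441 mol/s; y_D = 433.8 / 2441 = 0.1777.

0.178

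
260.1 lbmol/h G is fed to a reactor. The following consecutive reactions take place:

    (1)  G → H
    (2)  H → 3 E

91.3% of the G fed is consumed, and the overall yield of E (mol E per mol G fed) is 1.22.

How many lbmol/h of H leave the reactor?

Conversion of G: G consumed = 1ξ₁ = 0.913 × 260.1 → ξ₁ = 237.5 lbmol/h.
Yield of E: 3ξ₂ / 260.1 = 1.22 → ξ₂ = 105.8 lbmol/h.
Outlet amounts (n = n₀ + Σ ν·ξ):
  G: 260.1 − 1(237.5) = 22.63
  H: 0 + 1(237.5) − 1(105.8) = 131.7
  E: 0 + 3(105.8) = 317.3

132 lbmol/h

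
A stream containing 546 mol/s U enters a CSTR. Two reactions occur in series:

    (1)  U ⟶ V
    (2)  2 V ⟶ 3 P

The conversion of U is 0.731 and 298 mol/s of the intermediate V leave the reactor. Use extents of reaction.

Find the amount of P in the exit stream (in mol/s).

Conversion of U: U consumed = 1ξ₁ = 0.731 × 546 → ξ₁ = 399.1 mol/s.
V balance: n_V = 0 + 1ξ₁ − 2ξ₂ = 298 → ξ₂ = (1·399.1 − 298)/2 = 50.56 mol/s.
Outlet amounts (n = n₀ + Σ ν·ξ):
  U: 546 − 1(399.1) = 146.9
  V: 0 + 1(399.1) − 2(50.56) = 298
  P: 0 + 3(50.56) = 151.7

152 mol/s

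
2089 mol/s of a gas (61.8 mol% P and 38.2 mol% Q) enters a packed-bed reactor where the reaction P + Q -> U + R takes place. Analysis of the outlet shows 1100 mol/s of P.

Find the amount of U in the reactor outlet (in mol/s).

191 mol/s

For P: n = n₀ − 1ξ → 1100 = 1291 − 1ξ, giving ξ = 191 mol/s.
Outlet amounts (n = n₀ + ν ξ):
  P: 1291 − 1(191) = 1100
  Q: 798 − 1(191) = 607
  U: 0 + 1(191) = 191
  R: 0 + 1(191) = 191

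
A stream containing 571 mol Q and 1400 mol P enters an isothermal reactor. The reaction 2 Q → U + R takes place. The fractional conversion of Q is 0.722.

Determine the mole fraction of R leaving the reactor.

0.105

Q reacted = 0.722 × 571 = 412.3 mol; ν_Q = −2, so ξ = 412.3/2 = 206.1 mol.
Outlet amounts (n = n₀ + ν ξ):
  Q: 571 − 2(206.1) = 158.7
  U: 0 + 1(206.1) = 206.1
  R: 0 + 1(206.1) = 206.1
  P: 1400 (inert)
Total out = 1971 mol; y_R = 206.1 / 1971 = 0.1046.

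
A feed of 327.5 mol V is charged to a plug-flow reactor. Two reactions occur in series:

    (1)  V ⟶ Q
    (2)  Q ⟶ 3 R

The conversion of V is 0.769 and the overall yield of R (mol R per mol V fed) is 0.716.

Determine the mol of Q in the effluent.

174 mol

Conversion of V: V consumed = 1ξ₁ = 0.769 × 327.5 → ξ₁ = 251.8 mol.
Yield of R: 3ξ₂ / 327.5 = 0.716 → ξ₂ = 78.16 mol.
Outlet amounts (n = n₀ + Σ ν·ξ):
  V: 327.5 − 1(251.8) = 75.65
  Q: 0 + 1(251.8) − 1(78.16) = 173.7
  R: 0 + 3(78.16) = 234.5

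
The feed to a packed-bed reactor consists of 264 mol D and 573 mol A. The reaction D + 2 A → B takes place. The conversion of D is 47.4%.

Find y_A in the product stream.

D reacted = 0.474 × 264 = 125.1 mol; ν_D = −1, so ξ = 125.1/1 = 125.1 mol.
Outlet amounts (n = n₀ + ν ξ):
  D: 264 − 1(125.1) = 138.9
  A: 573 − 2(125.1) = 322.7
  B: 0 + 1(125.1) = 125.1
Total out = 586.7 mol; y_A = 322.7 / 586.7 = 0.55.

0.55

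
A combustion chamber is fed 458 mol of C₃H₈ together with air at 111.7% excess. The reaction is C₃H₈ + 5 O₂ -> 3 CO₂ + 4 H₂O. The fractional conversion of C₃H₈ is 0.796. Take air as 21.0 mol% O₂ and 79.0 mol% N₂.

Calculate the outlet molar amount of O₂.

Stoichiometric O₂ = 5 × 458 = 2290 mol; O₂ fed = 2290 × 2.117 = 4848 mol.
N₂ fed = 4848 × 79/21 = 18240 mol.
Fuel reacted = 0.796 × 458 → ξ = 364.6 mol.
Outlet (n = n₀ + ν ξ):
  C₃H₈: 458 − 1(364.6) = 93.43
  O₂: 4848 − 5(364.6) = 3025
  N₂: 18240 (inert)
  CO₂: 0 + 3(364.6) = 1094
  H₂O: 0 + 4(364.6) = 1458

3030 mol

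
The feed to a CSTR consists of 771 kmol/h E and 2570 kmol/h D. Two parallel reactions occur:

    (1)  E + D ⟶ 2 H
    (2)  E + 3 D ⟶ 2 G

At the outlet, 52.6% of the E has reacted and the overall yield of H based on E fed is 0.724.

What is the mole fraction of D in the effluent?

0.619

Yield of H: 2ξ₁ / 771 = 0.724 → ξ₁ = 279.1 kmol/h.
Conversion of E: 1ξ₁ + 1ξ₂ = 0.526 × 771 = 405.5 → ξ₂ = 126.4 kmol/h.
Outlet amounts (n = n₀ + Σ ν·ξ):
  E: 771 − 1(279.1) − 1(126.4) = 365.5
  D: 2570 − 1(279.1) − 3(126.4) = 1912
  H: 0 + 2(279.1) = 558.2
  G: 0 + 2(126.4) = 252.9
Total out = 3088 kmol/h; y_D = 1912 / 3088 = 0.619.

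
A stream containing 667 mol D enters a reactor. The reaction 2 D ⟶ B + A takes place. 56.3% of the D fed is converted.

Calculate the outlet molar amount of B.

D reacted = 0.563 × 667 = 375.5 mol; ν_D = −2, so ξ = 375.5/2 = 187.8 mol.
Outlet amounts (n = n₀ + ν ξ):
  D: 667 − 2(187.8) = 291.5
  B: 0 + 1(187.8) = 187.8
  A: 0 + 1(187.8) = 187.8

188 mol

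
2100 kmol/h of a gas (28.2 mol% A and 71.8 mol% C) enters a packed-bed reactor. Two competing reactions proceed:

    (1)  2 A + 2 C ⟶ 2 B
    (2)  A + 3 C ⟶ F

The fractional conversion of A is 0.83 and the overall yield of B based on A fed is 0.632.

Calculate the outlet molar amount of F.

117 kmol/h

Yield of B: 2ξ₁ / 592.2 = 0.632 → ξ₁ = 187.1 kmol/h.
Conversion of A: 2ξ₁ + 1ξ₂ = 0.83 × 592.2 = 491.5 → ξ₂ = 117.3 kmol/h.
Outlet amounts (n = n₀ + Σ ν·ξ):
  A: 592.2 − 2(187.1) − 1(117.3) = 100.7
  C: 1508 − 2(187.1) − 3(117.3) = 781.8
  B: 0 + 2(187.1) = 374.3
  F: 0 + 1(117.3) = 117.3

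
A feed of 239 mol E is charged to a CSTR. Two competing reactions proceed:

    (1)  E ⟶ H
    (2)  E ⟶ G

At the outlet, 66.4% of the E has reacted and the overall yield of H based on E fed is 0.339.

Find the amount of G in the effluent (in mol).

Yield of H: 1ξ₁ / 239 = 0.339 → ξ₁ = 81.02 mol.
Conversion of E: 1ξ₁ + 1ξ₂ = 0.664 × 239 = 158.7 → ξ₂ = 77.67 mol.
Outlet amounts (n = n₀ + Σ ν·ξ):
  E: 239 − 1(81.02) − 1(77.67) = 80.3
  H: 0 + 1(81.02) = 81.02
  G: 0 + 1(77.67) = 77.67

77.7 mol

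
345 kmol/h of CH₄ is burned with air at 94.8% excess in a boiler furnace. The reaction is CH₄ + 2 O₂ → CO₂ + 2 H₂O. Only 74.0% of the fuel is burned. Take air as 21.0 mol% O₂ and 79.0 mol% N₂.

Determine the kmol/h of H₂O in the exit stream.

Stoichiometric O₂ = 2 × 345 = 690 kmol/h; O₂ fed = 690 × 1.948 = 1344 kmol/h.
N₂ fed = 1344 × 79/21 = 5056 kmol/h.
Fuel reacted = 0.74 × 345 → ξ = 255.3 kmol/h.
Outlet (n = n₀ + ν ξ):
  CH₄: 345 − 1(255.3) = 89.7
  O₂: 1344 − 2(255.3) = 833.5
  N₂: 5056 (inert)
  CO₂: 0 + 1(255.3) = 255.3
  H₂O: 0 + 2(255.3) = 510.6

511 kmol/h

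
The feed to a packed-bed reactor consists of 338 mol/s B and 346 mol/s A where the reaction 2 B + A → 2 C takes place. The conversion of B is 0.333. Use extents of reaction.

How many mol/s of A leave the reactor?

290 mol/s

B reacted = 0.333 × 338 = 112.6 mol/s; ν_B = −2, so ξ = 112.6/2 = 56.28 mol/s.
Outlet amounts (n = n₀ + ν ξ):
  B: 338 − 2(56.28) = 225.4
  A: 346 − 1(56.28) = 289.7
  C: 0 + 2(56.28) = 112.6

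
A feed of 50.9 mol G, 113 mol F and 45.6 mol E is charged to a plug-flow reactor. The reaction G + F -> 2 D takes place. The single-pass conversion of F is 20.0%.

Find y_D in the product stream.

F reacted = 0.2 × 113 = 22.6 mol; ν_F = −1, so ξ = 22.6/1 = 22.6 mol.
Outlet amounts (n = n₀ + ν ξ):
  G: 50.9 − 1(22.6) = 28.3
  F: 113 − 1(22.6) = 90.4
  D: 0 + 2(22.6) = 45.2
  E: 45.6 (inert)
Total out = 209.5 mol; y_D = 45.2 / 209.5 = 0.2158.

0.216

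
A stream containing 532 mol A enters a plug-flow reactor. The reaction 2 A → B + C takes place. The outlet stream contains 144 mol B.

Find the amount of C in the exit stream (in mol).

144 mol

For B: n = n₀ + 1ξ → 144 = 0 + 1ξ, giving ξ = 144 mol.
Outlet amounts (n = n₀ + ν ξ):
  A: 532 − 2(144) = 244
  B: 0 + 1(144) = 144
  C: 0 + 1(144) = 144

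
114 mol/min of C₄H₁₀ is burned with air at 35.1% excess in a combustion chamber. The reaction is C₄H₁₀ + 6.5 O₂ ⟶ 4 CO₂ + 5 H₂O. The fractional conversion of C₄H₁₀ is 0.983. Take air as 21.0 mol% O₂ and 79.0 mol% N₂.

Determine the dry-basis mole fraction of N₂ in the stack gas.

Stoichiometric O₂ = 6.5 × 114 = 741 mol/min; O₂ fed = 741 × 1.351 = 1001 mol/min.
N₂ fed = 1001 × 79/21 = 3766 mol/min.
Fuel reacted = 0.983 × 114 → ξ = 112.1 mol/min.
Outlet (n = n₀ + ν ξ):
  C₄H₁₀: 114 − 1(112.1) = 1.938
  O₂: 1001 − 6.5(112.1) = 272.7
  N₂: 3766 (inert)
  CO₂: 0 + 4(112.1) = 448.2
  H₂O: 0 + 5(112.1) = 560.3
Dry total = 4489 mol/min; y_N₂ (dry) = 3766 / 4489 = 0.839.

0.839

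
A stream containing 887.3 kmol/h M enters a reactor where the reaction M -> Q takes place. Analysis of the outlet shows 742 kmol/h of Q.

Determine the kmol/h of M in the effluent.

For Q: n = n₀ + 1ξ → 742 = 0 + 1ξ, giving ξ = 742 kmol/h.
Outlet amounts (n = n₀ + ν ξ):
  M: 887.3 − 1(742) = 145.3
  Q: 0 + 1(742) = 742

145 kmol/h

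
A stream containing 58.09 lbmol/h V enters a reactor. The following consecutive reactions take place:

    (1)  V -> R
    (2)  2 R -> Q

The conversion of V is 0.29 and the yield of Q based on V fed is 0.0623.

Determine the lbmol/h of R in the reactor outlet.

Conversion of V: V consumed = 1ξ₁ = 0.29 × 58.09 → ξ₁ = 16.85 lbmol/h.
Yield of Q: 1ξ₂ / 58.09 = 0.0623 → ξ₂ = 3.619 lbmol/h.
Outlet amounts (n = n₀ + Σ ν·ξ):
  V: 58.09 − 1(16.85) = 41.24
  R: 0 + 1(16.85) − 2(3.619) = 9.608
  Q: 0 + 1(3.619) = 3.619

9.61 lbmol/h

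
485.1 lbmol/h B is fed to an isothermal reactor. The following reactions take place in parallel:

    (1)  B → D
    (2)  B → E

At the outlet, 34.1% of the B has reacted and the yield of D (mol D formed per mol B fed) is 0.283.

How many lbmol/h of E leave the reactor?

28.1 lbmol/h

Yield of D: 1ξ₁ / 485.1 = 0.283 → ξ₁ = 137.3 lbmol/h.
Conversion of B: 1ξ₁ + 1ξ₂ = 0.341 × 485.1 = 165.4 → ξ₂ = 28.14 lbmol/h.
Outlet amounts (n = n₀ + Σ ν·ξ):
  B: 485.1 − 1(137.3) − 1(28.14) = 319.7
  D: 0 + 1(137.3) = 137.3
  E: 0 + 1(28.14) = 28.14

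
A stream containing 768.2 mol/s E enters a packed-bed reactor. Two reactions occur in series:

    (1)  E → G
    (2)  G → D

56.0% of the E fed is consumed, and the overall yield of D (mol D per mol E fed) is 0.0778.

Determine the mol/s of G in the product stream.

370 mol/s

Conversion of E: E consumed = 1ξ₁ = 0.56 × 768.2 → ξ₁ = 430.2 mol/s.
Yield of D: 1ξ₂ / 768.2 = 0.0778 → ξ₂ = 59.77 mol/s.
Outlet amounts (n = n₀ + Σ ν·ξ):
  E: 768.2 − 1(430.2) = 338
  G: 0 + 1(430.2) − 1(59.77) = 370.4
  D: 0 + 1(59.77) = 59.77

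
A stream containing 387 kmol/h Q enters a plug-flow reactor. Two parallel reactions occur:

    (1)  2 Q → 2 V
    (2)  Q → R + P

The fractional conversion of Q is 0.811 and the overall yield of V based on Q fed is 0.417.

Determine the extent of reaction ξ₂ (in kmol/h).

Yield of V: 2ξ₁ / 387 = 0.417 → ξ₁ = 80.69 kmol/h.
Conversion of Q: 2ξ₁ + 1ξ₂ = 0.811 × 387 = 313.9 → ξ₂ = 152.5 kmol/h.
Outlet amounts (n = n₀ + Σ ν·ξ):
  Q: 387 − 2(80.69) − 1(152.5) = 73.14
  V: 0 + 2(80.69) = 161.4
  R: 0 + 1(152.5) = 152.5
  P: 0 + 1(152.5) = 152.5

ξ₂ = 152 kmol/h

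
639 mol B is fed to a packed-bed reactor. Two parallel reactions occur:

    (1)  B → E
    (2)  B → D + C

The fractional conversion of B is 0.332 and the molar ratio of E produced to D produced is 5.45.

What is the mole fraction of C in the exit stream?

Conversion of B: B consumed = 0.332 × 639 = 212.1 mol = 1ξ₁ + 1ξ₂.
Selectivity: 1ξ₁ / (1ξ₂) = 5.45 → ξ₁ = 5.45 ξ₂.
Substitute: (1·5.45 + 1) ξ₂ = 212.1 → ξ₂ = 32.89 mol, ξ₁ = 179.3 mol.
Outlet amounts (n = n₀ + Σ ν·ξ):
  B: 639 − 1(179.3) − 1(32.89) = 426.9
  E: 0 + 1(179.3) = 179.3
  D: 0 + 1(32.89) = 32.89
  C: 0 + 1(32.89) = 32.89
Total out = 671.9 mol; y_C = 32.89 / 671.9 = 0.04895.

0.049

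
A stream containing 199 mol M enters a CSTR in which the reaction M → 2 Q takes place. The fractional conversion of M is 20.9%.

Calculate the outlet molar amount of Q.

83.2 mol

M reacted = 0.209 × 199 = 41.59 mol; ν_M = −1, so ξ = 41.59/1 = 41.59 mol.
Outlet amounts (n = n₀ + ν ξ):
  M: 199 − 1(41.59) = 157.4
  Q: 0 + 2(41.59) = 83.18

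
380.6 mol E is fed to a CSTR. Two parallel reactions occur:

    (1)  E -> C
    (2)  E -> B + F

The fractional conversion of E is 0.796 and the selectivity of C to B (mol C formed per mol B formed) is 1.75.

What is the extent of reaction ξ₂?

ξ₂ = 110 mol

Conversion of E: E consumed = 0.796 × 380.6 = 303 mol = 1ξ₁ + 1ξ₂.
Selectivity: 1ξ₁ / (1ξ₂) = 1.75 → ξ₁ = 1.75 ξ₂.
Substitute: (1·1.75 + 1) ξ₂ = 303 → ξ₂ = 110.2 mol, ξ₁ = 192.8 mol.
Outlet amounts (n = n₀ + Σ ν·ξ):
  E: 380.6 − 1(192.8) − 1(110.2) = 77.64
  C: 0 + 1(192.8) = 192.8
  B: 0 + 1(110.2) = 110.2
  F: 0 + 1(110.2) = 110.2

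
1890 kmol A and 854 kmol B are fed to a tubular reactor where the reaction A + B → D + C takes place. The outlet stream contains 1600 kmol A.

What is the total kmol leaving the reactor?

For A: n = n₀ − 1ξ → 1600 = 1890 − 1ξ, giving ξ = 290 kmol.
Outlet amounts (n = n₀ + ν ξ):
  A: 1890 − 1(290) = 1600
  B: 854 − 1(290) = 564
  D: 0 + 1(290) = 290
  C: 0 + 1(290) = 290
Total out = 1600 + 564 + 290 + 290 = 2744 kmol.

2740 kmol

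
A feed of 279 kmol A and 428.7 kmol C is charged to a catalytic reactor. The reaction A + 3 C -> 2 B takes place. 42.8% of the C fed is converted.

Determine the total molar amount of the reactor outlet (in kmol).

585 kmol

C reacted = 0.428 × 428.7 = 183.5 kmol; ν_C = −3, so ξ = 183.5/3 = 61.16 kmol.
Outlet amounts (n = n₀ + ν ξ):
  A: 279 − 1(61.16) = 217.8
  C: 428.7 − 3(61.16) = 245.2
  B: 0 + 2(61.16) = 122.3
Total out = 217.8 + 245.2 + 122.3 = 585.4 kmol.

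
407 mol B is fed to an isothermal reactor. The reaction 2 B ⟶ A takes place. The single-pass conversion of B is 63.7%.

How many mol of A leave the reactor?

130 mol

B reacted = 0.637 × 407 = 259.3 mol; ν_B = −2, so ξ = 259.3/2 = 129.6 mol.
Outlet amounts (n = n₀ + ν ξ):
  B: 407 − 2(129.6) = 147.7
  A: 0 + 1(129.6) = 129.6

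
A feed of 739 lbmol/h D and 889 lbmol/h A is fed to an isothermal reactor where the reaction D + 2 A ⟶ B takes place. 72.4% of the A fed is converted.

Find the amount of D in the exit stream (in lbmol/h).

A reacted = 0.724 × 889 = 643.6 lbmol/h; ν_A = −2, so ξ = 643.6/2 = 321.8 lbmol/h.
Outlet amounts (n = n₀ + ν ξ):
  D: 739 − 1(321.8) = 417.2
  A: 889 − 2(321.8) = 245.4
  B: 0 + 1(321.8) = 321.8

417 lbmol/h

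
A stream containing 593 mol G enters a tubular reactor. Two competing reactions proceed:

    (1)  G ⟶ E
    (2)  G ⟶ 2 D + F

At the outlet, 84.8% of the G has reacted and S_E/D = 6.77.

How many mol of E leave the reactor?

468 mol

Conversion of G: G consumed = 0.848 × 593 = 502.9 mol = 1ξ₁ + 1ξ₂.
Selectivity: 1ξ₁ / (2ξ₂) = 6.77 → ξ₁ = 13.54 ξ₂.
Substitute: (1·13.54 + 1) ξ₂ = 502.9 → ξ₂ = 34.58 mol, ξ₁ = 468.3 mol.
Outlet amounts (n = n₀ + Σ ν·ξ):
  G: 593 − 1(468.3) − 1(34.58) = 90.14
  E: 0 + 1(468.3) = 468.3
  D: 0 + 2(34.58) = 69.17
  F: 0 + 1(34.58) = 34.58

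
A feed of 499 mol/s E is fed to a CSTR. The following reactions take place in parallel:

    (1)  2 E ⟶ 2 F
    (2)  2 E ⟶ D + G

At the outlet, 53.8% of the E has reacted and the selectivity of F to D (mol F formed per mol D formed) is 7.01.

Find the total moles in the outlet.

Conversion of E: E consumed = 0.538 × 499 = 268.5 mol/s = 2ξ₁ + 2ξ₂.
Selectivity: 2ξ₁ / (1ξ₂) = 7.01 → ξ₁ = 3.505 ξ₂.
Substitute: (2·3.505 + 2) ξ₂ = 268.5 → ξ₂ = 29.8 mol/s, ξ₁ = 104.4 mol/s.
Outlet amounts (n = n₀ + Σ ν·ξ):
  E: 499 − 2(104.4) − 2(29.8) = 230.5
  F: 0 + 2(104.4) = 208.9
  D: 0 + 1(29.8) = 29.8
  G: 0 + 1(29.8) = 29.8
Total out = 230.5 + 208.9 + 29.8 + 29.8 = 499 mol/s.

499 mol/s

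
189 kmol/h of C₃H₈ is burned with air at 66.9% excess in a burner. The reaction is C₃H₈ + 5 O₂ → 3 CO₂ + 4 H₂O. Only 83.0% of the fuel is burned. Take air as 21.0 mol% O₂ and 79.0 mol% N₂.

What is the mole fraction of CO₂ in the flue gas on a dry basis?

0.0651

Stoichiometric O₂ = 5 × 189 = 945 kmol/h; O₂ fed = 945 × 1.669 = 1577 kmol/h.
N₂ fed = 1577 × 79/21 = 5933 kmol/h.
Fuel reacted = 0.83 × 189 → ξ = 156.9 kmol/h.
Outlet (n = n₀ + ν ξ):
  C₃H₈: 189 − 1(156.9) = 32.13
  O₂: 1577 − 5(156.9) = 792.9
  N₂: 5933 (inert)
  CO₂: 0 + 3(156.9) = 470.6
  H₂O: 0 + 4(156.9) = 627.5
Dry total = 7229 kmol/h; y_CO₂ (dry) = 470.6 / 7229 = 0.0651.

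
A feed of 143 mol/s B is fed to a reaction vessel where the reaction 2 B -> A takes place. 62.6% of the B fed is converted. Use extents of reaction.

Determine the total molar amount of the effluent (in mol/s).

B reacted = 0.626 × 143 = 89.52 mol/s; ν_B = −2, so ξ = 89.52/2 = 44.76 mol/s.
Outlet amounts (n = n₀ + ν ξ):
  B: 143 − 2(44.76) = 53.48
  A: 0 + 1(44.76) = 44.76
Total out = 53.48 + 44.76 = 98.24 mol/s.

98.2 mol/s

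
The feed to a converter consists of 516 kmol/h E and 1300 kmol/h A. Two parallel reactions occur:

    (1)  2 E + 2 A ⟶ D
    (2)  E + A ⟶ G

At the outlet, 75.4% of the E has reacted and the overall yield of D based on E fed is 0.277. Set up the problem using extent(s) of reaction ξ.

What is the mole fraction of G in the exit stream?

Yield of D: 1ξ₁ / 516 = 0.277 → ξ₁ = 142.9 kmol/h.
Conversion of E: 2ξ₁ + 1ξ₂ = 0.754 × 516 = 389.1 → ξ₂ = 103.2 kmol/h.
Outlet amounts (n = n₀ + Σ ν·ξ):
  E: 516 − 2(142.9) − 1(103.2) = 126.9
  A: 1300 − 2(142.9) − 1(103.2) = 910.9
  D: 0 + 1(142.9) = 142.9
  G: 0 + 1(103.2) = 103.2
Total out = 1284 kmol/h; y_G = 103.2 / 1284 = 0.08037.

0.0804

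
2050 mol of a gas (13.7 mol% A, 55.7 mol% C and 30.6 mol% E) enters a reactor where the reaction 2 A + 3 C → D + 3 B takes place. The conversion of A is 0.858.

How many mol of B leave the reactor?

361 mol

A reacted = 0.858 × 280.9 = 241 mol; ν_A = −2, so ξ = 241/2 = 120.5 mol.
Outlet amounts (n = n₀ + ν ξ):
  A: 280.9 − 2(120.5) = 39.88
  C: 1142 − 3(120.5) = 780.4
  D: 0 + 1(120.5) = 120.5
  B: 0 + 3(120.5) = 361.5
  E: 627.3 (inert)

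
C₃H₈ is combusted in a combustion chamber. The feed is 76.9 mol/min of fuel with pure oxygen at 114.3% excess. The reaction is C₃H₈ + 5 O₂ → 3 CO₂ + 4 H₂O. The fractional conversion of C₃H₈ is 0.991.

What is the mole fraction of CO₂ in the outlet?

Stoichiometric O₂ = 5 × 76.9 = 384.5 mol/min; O₂ fed = 384.5 × 2.143 = 824 mol/min.
Fuel reacted = 0.991 × 76.9 → ξ = 76.21 mol/min.
Outlet (n = n₀ + ν ξ):
  C₃H₈: 76.9 − 1(76.21) = 0.6921
  O₂: 824 − 5(76.21) = 442.9
  CO₂: 0 + 3(76.21) = 228.6
  H₂O: 0 + 4(76.21) = 304.8
Total out = 977.1 mol/min; y_CO₂ = 228.6 / 977.1 = 0.234.

0.234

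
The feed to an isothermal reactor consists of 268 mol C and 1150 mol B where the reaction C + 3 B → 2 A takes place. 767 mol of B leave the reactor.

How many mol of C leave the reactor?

For B: n = n₀ − 3ξ → 767 = 1150 − 3ξ, giving ξ = 127.7 mol.
Outlet amounts (n = n₀ + ν ξ):
  C: 268 − 1(127.7) = 140.3
  B: 1150 − 3(127.7) = 767
  A: 0 + 2(127.7) = 255.3

140 mol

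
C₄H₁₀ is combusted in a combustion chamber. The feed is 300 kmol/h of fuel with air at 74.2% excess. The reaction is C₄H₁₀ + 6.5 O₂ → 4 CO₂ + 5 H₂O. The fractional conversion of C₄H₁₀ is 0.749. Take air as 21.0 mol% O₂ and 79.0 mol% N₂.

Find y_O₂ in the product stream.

Stoichiometric O₂ = 6.5 × 300 = 1950 kmol/h; O₂ fed = 1950 × 1.742 = 3397 kmol/h.
N₂ fed = 3397 × 79/21 = 12780 kmol/h.
Fuel reacted = 0.749 × 300 → ξ = 224.7 kmol/h.
Outlet (n = n₀ + ν ξ):
  C₄H₁₀: 300 − 1(224.7) = 75.3
  O₂: 3397 − 6.5(224.7) = 1936
  N₂: 12780 (inert)
  CO₂: 0 + 4(224.7) = 898.8
  H₂O: 0 + 5(224.7) = 1124
Total out = 16810 kmol/h; y_O₂ = 1936 / 16810 = 0.1152.

0.115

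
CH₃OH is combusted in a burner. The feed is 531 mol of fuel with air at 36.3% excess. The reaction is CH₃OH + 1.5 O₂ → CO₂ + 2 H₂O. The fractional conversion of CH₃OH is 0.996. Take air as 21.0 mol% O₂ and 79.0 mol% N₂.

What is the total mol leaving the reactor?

Stoichiometric O₂ = 1.5 × 531 = 796.5 mol; O₂ fed = 796.5 × 1.363 = 1086 mol.
N₂ fed = 1086 × 79/21 = 4084 mol.
Fuel reacted = 0.996 × 531 → ξ = 528.9 mol.
Outlet (n = n₀ + ν ξ):
  CH₃OH: 531 − 1(528.9) = 2.124
  O₂: 1086 − 1.5(528.9) = 292.3
  N₂: 4084 (inert)
  CO₂: 0 + 1(528.9) = 528.9
  H₂O: 0 + 2(528.9) = 1058
Total out = 2.124 + 292.3 + 4084 + 528.9 + 1058 = 5965 mol.

5970 mol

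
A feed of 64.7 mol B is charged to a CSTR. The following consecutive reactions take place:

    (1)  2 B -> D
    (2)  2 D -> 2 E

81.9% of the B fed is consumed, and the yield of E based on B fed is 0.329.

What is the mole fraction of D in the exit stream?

Conversion of B: B consumed = 2ξ₁ = 0.819 × 64.7 → ξ₁ = 26.49 mol.
Yield of E: 2ξ₂ / 64.7 = 0.329 → ξ₂ = 10.64 mol.
Outlet amounts (n = n₀ + Σ ν·ξ):
  B: 64.7 − 2(26.49) = 11.71
  D: 0 + 1(26.49) − 2(10.64) = 5.208
  E: 0 + 2(10.64) = 21.29
Total out = 38.21 mol; y_D = 5.208 / 38.21 = 0.1363.

0.136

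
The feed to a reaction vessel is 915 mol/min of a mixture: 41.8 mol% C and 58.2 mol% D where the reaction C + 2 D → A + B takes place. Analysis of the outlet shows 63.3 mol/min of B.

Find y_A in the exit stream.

For B: n = n₀ + 1ξ → 63.3 = 0 + 1ξ, giving ξ = 63.3 mol/min.
Outlet amounts (n = n₀ + ν ξ):
  C: 382.5 − 1(63.3) = 319.2
  D: 532.5 − 2(63.3) = 405.9
  A: 0 + 1(63.3) = 63.3
  B: 0 + 1(63.3) = 63.3
Total out = 851.7 mol/min; y_A = 63.3 / 851.7 = 0.07432.

0.0743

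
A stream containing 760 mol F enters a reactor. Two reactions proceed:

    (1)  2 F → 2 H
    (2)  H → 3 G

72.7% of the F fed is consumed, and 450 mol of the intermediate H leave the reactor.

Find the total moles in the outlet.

965 mol

Conversion of F: F consumed = 2ξ₁ = 0.727 × 760 → ξ₁ = 276.3 mol.
H balance: n_H = 0 + 2ξ₁ − 1ξ₂ = 450 → ξ₂ = (2·276.3 − 450)/1 = 102.5 mol.
Outlet amounts (n = n₀ + Σ ν·ξ):
  F: 760 − 2(276.3) = 207.5
  H: 0 + 2(276.3) − 1(102.5) = 450
  G: 0 + 3(102.5) = 307.6
Total out = 207.5 + 450 + 307.6 = 965 mol.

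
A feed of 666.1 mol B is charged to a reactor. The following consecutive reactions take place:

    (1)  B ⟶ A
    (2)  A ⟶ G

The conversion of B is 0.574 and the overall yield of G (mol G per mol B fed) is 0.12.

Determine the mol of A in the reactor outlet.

Conversion of B: B consumed = 1ξ₁ = 0.574 × 666.1 → ξ₁ = 382.3 mol.
Yield of G: 1ξ₂ / 666.1 = 0.12 → ξ₂ = 79.93 mol.
Outlet amounts (n = n₀ + Σ ν·ξ):
  B: 666.1 − 1(382.3) = 283.8
  A: 0 + 1(382.3) − 1(79.93) = 302.4
  G: 0 + 1(79.93) = 79.93

302 mol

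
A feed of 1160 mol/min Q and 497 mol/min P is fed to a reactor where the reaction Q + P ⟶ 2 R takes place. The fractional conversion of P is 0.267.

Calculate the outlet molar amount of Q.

P reacted = 0.267 × 497 = 132.7 mol/min; ν_P = −1, so ξ = 132.7/1 = 132.7 mol/min.
Outlet amounts (n = n₀ + ν ξ):
  Q: 1160 − 1(132.7) = 1027
  P: 497 − 1(132.7) = 364.3
  R: 0 + 2(132.7) = 265.4

1030 mol/min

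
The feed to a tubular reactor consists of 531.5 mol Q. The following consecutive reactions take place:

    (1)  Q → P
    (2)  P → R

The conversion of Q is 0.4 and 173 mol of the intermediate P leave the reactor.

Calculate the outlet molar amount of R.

39.6 mol

Conversion of Q: Q consumed = 1ξ₁ = 0.4 × 531.5 → ξ₁ = 212.6 mol.
P balance: n_P = 0 + 1ξ₁ − 1ξ₂ = 173 → ξ₂ = (1·212.6 − 173)/1 = 39.6 mol.
Outlet amounts (n = n₀ + Σ ν·ξ):
  Q: 531.5 − 1(212.6) = 318.9
  P: 0 + 1(212.6) − 1(39.6) = 173
  R: 0 + 1(39.6) = 39.6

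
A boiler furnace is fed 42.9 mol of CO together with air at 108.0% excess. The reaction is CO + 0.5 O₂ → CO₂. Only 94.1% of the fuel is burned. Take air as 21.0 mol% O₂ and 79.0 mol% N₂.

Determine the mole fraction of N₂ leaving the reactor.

0.714

Stoichiometric O₂ = 0.5 × 42.9 = 21.45 mol; O₂ fed = 21.45 × 2.080 = 44.62 mol.
N₂ fed = 44.62 × 79/21 = 167.8 mol.
Fuel reacted = 0.941 × 42.9 → ξ = 40.37 mol.
Outlet (n = n₀ + ν ξ):
  CO: 42.9 − 1(40.37) = 2.531
  O₂: 44.62 − 0.5(40.37) = 24.43
  N₂: 167.8 (inert)
  CO₂: 0 + 1(40.37) = 40.37
Total out = 235.2 mol; y_N₂ = 167.8 / 235.2 = 0.7137.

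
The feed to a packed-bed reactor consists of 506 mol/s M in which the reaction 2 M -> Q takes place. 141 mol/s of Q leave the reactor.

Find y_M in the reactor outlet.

0.614

For Q: n = n₀ + 1ξ → 141 = 0 + 1ξ, giving ξ = 141 mol/s.
Outlet amounts (n = n₀ + ν ξ):
  M: 506 − 2(141) = 224
  Q: 0 + 1(141) = 141
Total out = 365 mol/s; y_M = 224 / 365 = 0.6137.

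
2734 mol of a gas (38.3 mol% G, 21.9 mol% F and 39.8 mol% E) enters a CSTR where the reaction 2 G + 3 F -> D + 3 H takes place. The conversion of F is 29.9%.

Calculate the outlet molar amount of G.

928 mol

F reacted = 0.299 × 598.7 = 179 mol; ν_F = −3, so ξ = 179/3 = 59.68 mol.
Outlet amounts (n = n₀ + ν ξ):
  G: 1047 − 2(59.68) = 927.8
  F: 598.7 − 3(59.68) = 419.7
  D: 0 + 1(59.68) = 59.68
  H: 0 + 3(59.68) = 179
  E: 1088 (inert)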